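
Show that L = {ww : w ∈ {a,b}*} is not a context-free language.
Assume for contradiction that L is context-free, and let p ≥ 1 be the pumping length given by the pumping lemma for CFLs.
Choose s = a^p b^p a^p b^p. Then s ∈ L (take w = a^p b^p) and |s| = 4p ≥ p.
By the CFL pumping lemma, s = uvxyz for some u, v, x, y, z with |vxy| ≤ p, |vy| ≥ 1, and uv^i xy^i z ∈ L for every i ≥ 0.

Write s as four blocks A₁ B₁ A₂ B₂ with A₁ = A₂ = a^p and B₁ = B₂ = b^p. Since |vxy| ≤ p, the window vxy lies inside at most two adjacent blocks. Take i = 0 and let t = uxz, so |t| = 4p − |vy| with 1 ≤ |vy| ≤ p. If |t| is odd, t ∉ L immediately, so assume |vy| is even (hence |vy| ≥ 2) and |t|/2 = 2p − |vy|/2, which satisfies p ≤ |t|/2 ≤ 2p − 1.

Case 1 (vxy inside A₁B₁): t = a^(p−j) b^(p−l) a^p b^p with j + l = |vy|. The second half of t has length < 2p, so it is a suffix of the trailing a^p b^p and ends in b; the first half is a^(p−j) b^(p−l) a^((j+l)/2), which ends in a because (j+l)/2 ≥ 1. The halves differ, so t ∉ L.

Case 2 (vxy inside B₁A₂, straddling the middle): t = a^p b^(p−j) a^(p−l) b^p with j + l = |vy|. If t = ww, then w is a prefix of t of length ≥ p, so w begins with a^p; and w is a suffix of t of length ≥ p, so w ends with b^p. That forces |w| ≥ 2p, contradicting |w| = |t|/2 ≤ 2p − 1. So t ∉ L.

Case 3 (vxy inside A₂B₂): t = a^p b^p a^(p−j) b^(p−l) with j + l = |vy|. The first half of t is a prefix of a^p b^p, so it begins with a; the second half is b^((j+l)/2) a^(p−j) b^(p−l), which begins with b. The halves differ, so t ∉ L.

In every case uv⁰xy⁰z = uxz ∉ L.

This contradicts the CFL pumping lemma, which requires uv^i xy^i z ∈ L for all i ≥ 0.
Hence L = {ww : w ∈ {a,b}*} is not context-free. ∎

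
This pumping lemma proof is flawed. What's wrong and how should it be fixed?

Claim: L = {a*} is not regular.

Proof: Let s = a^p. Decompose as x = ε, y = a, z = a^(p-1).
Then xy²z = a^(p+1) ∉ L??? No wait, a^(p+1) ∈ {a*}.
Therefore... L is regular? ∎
Error: The proof attempts to show a*  is not regular, but a* IS regular!

Correction: a* is a regular language (recognized by a simple DFA with one accepting state and self-loop on 'a'). The pumping lemma can only prove non-regularity, not regularity. For regular languages, pumping always works.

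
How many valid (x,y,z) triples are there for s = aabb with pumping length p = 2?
3

For s = 'aabb' with pumping length p = 2:

Constraints: |xy| ≤ 2, |y| > 0

Valid decompositions (|xy| ≤ p, |y| ≥ 1):
  • x='', y='a', z='abb'
  • x='a', y='a', z='bb'
  • x='', y='aa', z='bb'

Total count: 3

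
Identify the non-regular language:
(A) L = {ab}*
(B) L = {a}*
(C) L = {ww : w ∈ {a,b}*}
(C) {ww : w ∈ {a,b}*}

(C) L = {ww : w ∈ {a,b}*} is NOT regular.

The pumping lemma can be used to prove this:
After pumping, the two halves no longer match

The other languages are regular because they can be recognized by finite automata.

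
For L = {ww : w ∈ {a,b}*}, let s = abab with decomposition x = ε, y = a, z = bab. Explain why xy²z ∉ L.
xy²z = aabab ∉ L

Pumping with i = 2 replaces y = a by y² = aa:
- Original: s = xyz = abab; abab splits into halves ab · ab, which are equal, so it is in L (w = ab)
- Pumped: xy²z = ε · aa · bab = aabab
- aabab has odd length 5, so it cannot be written as ww and is not in L

The pumping lemma would require xy²z ∈ L, so this decomposition yields a contradiction.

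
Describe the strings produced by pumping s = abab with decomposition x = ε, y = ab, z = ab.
{xy^i z : i ≥ 0} = {(ab)^(i+1) : i ≥ 0} = {ab, abab, ababab, ...}

With x = ε, y = ab, z = ab: Pumping 'ab' gives strings of alternating a's and b's.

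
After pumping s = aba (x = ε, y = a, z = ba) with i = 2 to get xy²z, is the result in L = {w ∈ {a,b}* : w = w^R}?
No

xy²z = ε · aa · ba = aaba.
aaba reversed is abaa ≠ aaba, so it is not a palindrome and is not in L.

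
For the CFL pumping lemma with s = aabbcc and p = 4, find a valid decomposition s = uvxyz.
u='a', v='a', x='bb', y='c', z='c'

For s = aabbcc with pumping length p = 4:

One valid decomposition:
- u = 'a'
- v = 'a'
- x = 'bb'
- y = 'c'
- z = 'c'

Verification:
- uvxyz = 'a' + 'a' + 'bb' + 'c' + 'c' = aabbcc ✓
- |vxy| = |'abbc'| = 4 ≤ 4 ✓
- |vy| = |'ac'| = 2 > 0 ✓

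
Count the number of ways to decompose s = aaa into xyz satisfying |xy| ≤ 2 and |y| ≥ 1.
3

For s = 'aaa' with pumping length p = 2:

Constraints: |xy| ≤ 2, |y| > 0

Valid decompositions (|xy| ≤ p, |y| ≥ 1):
  • x='', y='a', z='aa'
  • x='a', y='a', z='a'
  • x='', y='aa', z='a'

Total count: 3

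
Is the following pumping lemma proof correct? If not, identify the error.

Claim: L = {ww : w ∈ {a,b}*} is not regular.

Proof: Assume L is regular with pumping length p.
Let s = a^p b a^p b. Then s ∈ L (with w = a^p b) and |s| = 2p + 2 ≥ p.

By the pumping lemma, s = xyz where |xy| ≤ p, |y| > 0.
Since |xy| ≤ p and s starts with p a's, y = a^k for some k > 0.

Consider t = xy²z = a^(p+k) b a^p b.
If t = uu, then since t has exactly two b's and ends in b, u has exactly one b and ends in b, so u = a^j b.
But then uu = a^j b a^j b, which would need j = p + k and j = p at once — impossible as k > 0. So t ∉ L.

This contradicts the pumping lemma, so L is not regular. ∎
The proof is correct.

This proof is valid because:
1. s = a^p b a^p b is in L and is chosen in terms of p, so |s| ≥ p holds for every p
2. The decomposition analysis is correct: |xy| ≤ p forces y to lie inside the leading a's
3. The contradiction is valid: the argument shows a^(p+k) b a^p b cannot be split into two equal halves
4. The conclusion follows logically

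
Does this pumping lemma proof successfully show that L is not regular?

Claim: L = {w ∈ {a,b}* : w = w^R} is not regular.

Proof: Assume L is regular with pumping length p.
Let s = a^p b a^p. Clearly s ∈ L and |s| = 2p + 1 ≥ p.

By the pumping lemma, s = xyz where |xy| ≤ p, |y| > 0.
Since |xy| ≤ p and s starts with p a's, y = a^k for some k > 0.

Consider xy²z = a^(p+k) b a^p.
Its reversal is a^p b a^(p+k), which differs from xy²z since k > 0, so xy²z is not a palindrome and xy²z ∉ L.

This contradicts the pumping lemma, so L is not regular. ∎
The proof is correct.

This proof is valid because:
1. s = a^p b a^p is in L and is chosen in terms of p, so |s| ≥ p holds for every p
2. The decomposition analysis is correct: |xy| ≤ p forces y to lie inside the leading a's
3. The contradiction is valid: a^(p+k) b a^p has more a's before the b than after it, so it is not a palindrome
4. The conclusion follows logically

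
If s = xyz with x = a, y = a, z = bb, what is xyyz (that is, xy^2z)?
aaabb

Given x = 'a', y = 'a', z = 'bb' and i = 2:

xy^2z = x + y·y·...·y (2 times) + z
       = 'a' + 'a'^2 + 'bb'
       = 'a' + 'aa' + 'bb'
       = 'aaabb'

The pumped string is 'aaabb' with length 5.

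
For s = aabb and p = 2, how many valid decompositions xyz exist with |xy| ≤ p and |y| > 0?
3

For s = 'aabb' with pumping length p = 2:

Constraints: |xy| ≤ 2, |y| > 0

Valid decompositions (|xy| ≤ p, |y| ≥ 1):
  • x='', y='a', z='abb'
  • x='a', y='a', z='bb'
  • x='', y='aa', z='bb'

Total count: 3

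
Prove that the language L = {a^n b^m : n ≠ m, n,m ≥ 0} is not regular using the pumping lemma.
Assume for contradiction that L is regular, and let p ≥ 1 be the pumping length given by the pumping lemma.
Choose s = a^p b^(p + p!). Then s ∈ L because p ≠ p + p! (as p! ≥ 1), and |s| ≥ p.
By the pumping lemma, s = xyz for some x, y, z with |xy| ≤ p, |y| ≥ 1, and xy^i z ∈ L for every i ≥ 0.
Since |xy| ≤ p and the first p symbols of s are all a's, y = a^k for some k with 1 ≤ k ≤ p.
For every i ≥ 0, xy^i z = a^(p + (i − 1)k) b^(p + p!).

Because 1 ≤ k ≤ p, k divides p!. Let t = p!/k (a positive integer) and take i = t + 1.
Then the number of a's is p + tk = p + p!, which equals the number of b's.
So xy^(t+1) z = a^(p + p!) b^(p + p!) has equally many a's and b's and is NOT in L.

This contradicts the pumping lemma, which requires xy^i z ∈ L for all i ≥ 0.
Hence L = {a^n b^m : n ≠ m, n,m ≥ 0} is not regular. ∎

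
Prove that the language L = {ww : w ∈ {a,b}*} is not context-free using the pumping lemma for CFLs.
Assume for contradiction that L is context-free, and let p ≥ 1 be the pumping length given by the pumping lemma for CFLs.
Choose s = a^p b^p a^p b^p. Then s ∈ L (take w = a^p b^p) and |s| = 4p ≥ p.
By the CFL pumping lemma, s = uvxyz for some u, v, x, y, z with |vxy| ≤ p, |vy| ≥ 1, and uv^i xy^i z ∈ L for every i ≥ 0.

Write s as four blocks A₁ B₁ A₂ B₂ with A₁ = A₂ = a^p and B₁ = B₂ = b^p. Since |vxy| ≤ p, the window vxy lies inside at most two adjacent blocks. Take i = 0 and let t = uxz, so |t| = 4p − |vy| with 1 ≤ |vy| ≤ p. If |t| is odd, t ∉ L immediately, so assume |vy| is even (hence |vy| ≥ 2) and |t|/2 = 2p − |vy|/2, which satisfies p ≤ |t|/2 ≤ 2p − 1.

Case 1 (vxy inside A₁B₁): t = a^(p−j) b^(p−l) a^p b^p with j + l = |vy|. The second half of t has length < 2p, so it is a suffix of the trailing a^p b^p and ends in b; the first half is a^(p−j) b^(p−l) a^((j+l)/2), which ends in a because (j+l)/2 ≥ 1. The halves differ, so t ∉ L.

Case 2 (vxy inside B₁A₂, straddling the middle): t = a^p b^(p−j) a^(p−l) b^p with j + l = |vy|. If t = ww, then w is a prefix of t of length ≥ p, so w begins with a^p; and w is a suffix of t of length ≥ p, so w ends with b^p. That forces |w| ≥ 2p, contradicting |w| = |t|/2 ≤ 2p − 1. So t ∉ L.

Case 3 (vxy inside A₂B₂): t = a^p b^p a^(p−j) b^(p−l) with j + l = |vy|. The first half of t is a prefix of a^p b^p, so it begins with a; the second half is b^((j+l)/2) a^(p−j) b^(p−l), which begins with b. The halves differ, so t ∉ L.

In every case uv⁰xy⁰z = uxz ∉ L.

This contradicts the CFL pumping lemma, which requires uv^i xy^i z ∈ L for all i ≥ 0.
Hence L = {ww : w ∈ {a,b}*} is not context-free. ∎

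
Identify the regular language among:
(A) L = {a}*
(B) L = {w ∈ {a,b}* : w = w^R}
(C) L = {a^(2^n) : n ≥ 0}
(A) {a}*

(A) L = {a}* is regular.

This can be recognized by a finite automaton (DFA/NFA).
Regular expressions like {a}* define regular languages.

The other choices are not regular:
- {w ∈ {a,b}* : w = w^R}: After pumping, the string is no longer symmetric
- {a^(2^n) : n ≥ 0}: After pumping, length is no longer a power of 2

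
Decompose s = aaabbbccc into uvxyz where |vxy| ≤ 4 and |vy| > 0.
u='aa', v='a', x='bb', y='b', z='ccc'

For s = aaabbbccc with pumping length p = 4:

One valid decomposition:
- u = 'aa'
- v = 'a'
- x = 'bb'
- y = 'b'
- z = 'ccc'

Verification:
- uvxyz = 'aa' + 'a' + 'bb' + 'b' + 'ccc' = aaabbbccc ✓
- |vxy| = |'abbb'| = 4 ≤ 4 ✓
- |vy| = |'ab'| = 2 > 0 ✓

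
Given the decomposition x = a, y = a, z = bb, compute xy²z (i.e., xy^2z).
aaabb

Given x = 'a', y = 'a', z = 'bb' and i = 2:

xy^2z = x + y·y·...·y (2 times) + z
       = 'a' + 'a'^2 + 'bb'
       = 'a' + 'aa' + 'bb'
       = 'aaabb'

The pumped string is 'aaabb' with length 5.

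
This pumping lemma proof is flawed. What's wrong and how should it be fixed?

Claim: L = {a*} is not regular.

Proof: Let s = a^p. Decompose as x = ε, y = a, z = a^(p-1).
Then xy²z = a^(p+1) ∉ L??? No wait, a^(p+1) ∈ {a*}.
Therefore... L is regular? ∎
Error: The proof attempts to show a*  is not regular, but a* IS regular!

Correction: a* is a regular language (recognized by a simple DFA with one accepting state and self-loop on 'a'). The pumping lemma can only prove non-regularity, not regularity. For regular languages, pumping always works.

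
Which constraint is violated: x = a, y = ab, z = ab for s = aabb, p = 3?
Violated: xyz = s

The decomposition x = a, y = ab, z = ab for s = aabb with p = 3
violates the constraint: xyz = s

xyz = 'a' + 'ab' + 'ab' = 'aabab' ≠ 'aabb' = s. The decomposition doesn't reconstruct s.

Pumping lemma constraints:
1. xyz = s (decomposition is valid)
2. |xy| ≤ p
3. |y| > 0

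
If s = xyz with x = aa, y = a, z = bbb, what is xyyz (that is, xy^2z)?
aaaabbb

Given x = 'aa', y = 'a', z = 'bbb' and i = 2:

xy^2z = x + y·y·...·y (2 times) + z
       = 'aa' + 'a'^2 + 'bbb'
       = 'aa' + 'aa' + 'bbb'
       = 'aaaabbb'

The pumped string is 'aaaabbb' with length 7.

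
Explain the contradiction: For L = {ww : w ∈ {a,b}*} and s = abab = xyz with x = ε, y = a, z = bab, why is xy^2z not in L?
xy²z = aabab ∉ L

Pumping with i = 2 replaces y = a by y² = aa:
- Original: s = xyz = abab; abab splits into halves ab · ab, which are equal, so it is in L (w = ab)
- Pumped: xy²z = ε · aa · bab = aabab
- aabab has odd length 5, so it cannot be written as ww and is not in L

The pumping lemma would require xy²z ∈ L, so this decomposition yields a contradiction.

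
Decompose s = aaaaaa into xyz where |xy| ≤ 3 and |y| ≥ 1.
x = 'a', y = 'aa', z = 'aaa'

For s = aaaaaa and p = 3, one valid decomposition is:
- x = 'a' (length 1)
- y = 'aa' (length 2)
- z = 'aaa' (length 3)

Verification:
- xyz = 'a' + 'aa' + 'aaa' = aaaaaa ✓
- |xy| = 3 ≤ 3 ✓
- |y| = 2 > 0 ✓

All pumping lemma constraints are satisfied.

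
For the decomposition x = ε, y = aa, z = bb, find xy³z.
aaaaaabb

Given x = '', y = 'aa', z = 'bb' and i = 3:

xy^3z = x + y·y·...·y (3 times) + z
       = '' + 'aa'^3 + 'bb'
       = '' + 'aaaaaa' + 'bb'
       = 'aaaaaabb'

The pumped string is 'aaaaaabb' with length 8.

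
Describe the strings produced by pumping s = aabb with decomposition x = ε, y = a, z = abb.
{xy^i z : i ≥ 0} = {a^(i+1) b^2 : i ≥ 0} = {abb, aabb, aaabb, ...}

With x = ε, y = a, z = abb: Starting with aabb and pumping the first 'a' (z = abb keeps the second 'a'), we get strings with i+1 a's followed by 2 b's for i = 0, 1, 2, ...; note bb is not produced because z always contributes one a.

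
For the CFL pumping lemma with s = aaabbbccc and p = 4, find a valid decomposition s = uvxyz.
u='aa', v='a', x='bb', y='b', z='ccc'

For s = aaabbbccc with pumping length p = 4:

One valid decomposition:
- u = 'aa'
- v = 'a'
- x = 'bb'
- y = 'b'
- z = 'ccc'

Verification:
- uvxyz = 'aa' + 'a' + 'bb' + 'b' + 'ccc' = aaabbbccc ✓
- |vxy| = |'abbb'| = 4 ≤ 4 ✓
- |vy| = |'ab'| = 2 > 0 ✓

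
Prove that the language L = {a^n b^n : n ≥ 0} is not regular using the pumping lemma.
Assume for contradiction that L is regular, and let p ≥ 1 be the pumping length given by the pumping lemma.
Choose s = a^p b^p. Then s ∈ L and |s| = 2p ≥ p.
By the pumping lemma, s = xyz for some x, y, z with |xy| ≤ p, |y| ≥ 1, and xy^i z ∈ L for every i ≥ 0.
Since |xy| ≤ p and the first p symbols of s are all a's, we must have y = a^k for some k with 1 ≤ k ≤ p.

Take i = 2: xy²z = a^(p + k) b^p.
This string has p + k a's but p b's, and p + k > p because k ≥ 1. So xy²z ∉ L.

This contradicts the pumping lemma, which requires xy^i z ∈ L for all i ≥ 0.
Hence L = {a^n b^n : n ≥ 0} is not regular. ∎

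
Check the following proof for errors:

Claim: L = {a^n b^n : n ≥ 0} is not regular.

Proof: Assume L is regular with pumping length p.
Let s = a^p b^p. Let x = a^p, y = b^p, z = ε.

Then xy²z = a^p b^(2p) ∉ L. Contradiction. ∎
The proof is INCORRECT.

Error: The decomposition violates |xy| ≤ p.
With x = a^p and y = b^p, we have |xy| = 2p > p.
The pumping lemma requires |xy| ≤ p, so y must be within the first p characters.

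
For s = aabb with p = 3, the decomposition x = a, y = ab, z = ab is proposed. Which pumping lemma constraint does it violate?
Violated: xyz = s

The decomposition x = a, y = ab, z = ab for s = aabb with p = 3
violates the constraint: xyz = s

xyz = 'a' + 'ab' + 'ab' = 'aabab' ≠ 'aabb' = s. The decomposition doesn't reconstruct s.

Pumping lemma constraints:
1. xyz = s (decomposition is valid)
2. |xy| ≤ p
3. |y| > 0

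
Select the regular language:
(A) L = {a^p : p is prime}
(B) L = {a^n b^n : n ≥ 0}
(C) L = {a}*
(C) {a}*

(C) L = {a}* is regular.

This can be recognized by a finite automaton (DFA/NFA).
Regular expressions like {a}* define regular languages.

The other choices are not regular:
- {a^p : p is prime}: After pumping, the length becomes composite
- {a^n b^n : n ≥ 0}: After pumping, the number of a's and b's become unequal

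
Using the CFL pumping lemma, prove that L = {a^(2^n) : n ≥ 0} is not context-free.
Assume for contradiction that L is context-free, and let p ≥ 1 be the pumping length given by the pumping lemma for CFLs.
Choose s = a^(2^p). Then s ∈ L and |s| = 2^p ≥ p.
By the CFL pumping lemma, s = uvxyz for some u, v, x, y, z with |vxy| ≤ p, |vy| ≥ 1, and uv^i xy^i z ∈ L for every i ≥ 0.
All symbols are a's, so only lengths matter: let k = |vy|, with 1 ≤ k ≤ |vxy| ≤ p < 2^p.

Take i = 2: |uv²xy²z| = 2^p + k, and 2^p < 2^p + k < 2^p + 2^p = 2^(p+1).
So the length lies strictly between consecutive powers of two and is not a power of 2; uv²xy²z ∉ L.

This contradicts the CFL pumping lemma, which requires uv^i xy^i z ∈ L for all i ≥ 0.
Hence L = {a^(2^n) : n ≥ 0} is not context-free. ∎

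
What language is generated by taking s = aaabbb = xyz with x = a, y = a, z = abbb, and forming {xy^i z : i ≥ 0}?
{xy^i z : i ≥ 0} = {a^(2+i) b^3 : i ≥ 0} = {aabbb, aaabbb, aaaabbb, ...}

With x = a, y = a, z = abbb: Starting with aaabbb and pumping the second 'a', we get strings with 2+i a's followed by 3 b's for i = 0, 1, 2, ...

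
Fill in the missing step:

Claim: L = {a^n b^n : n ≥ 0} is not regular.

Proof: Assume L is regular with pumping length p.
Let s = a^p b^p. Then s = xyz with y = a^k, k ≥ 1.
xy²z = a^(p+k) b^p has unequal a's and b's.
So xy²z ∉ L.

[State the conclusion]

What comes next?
This contradicts the pumping lemma for regular languages,
which guarantees xy^i z ∈ L for all i ≥ 0.

Since our assumption that L is regular leads to a contradiction,
we conclude that L = {a^n b^n : n ≥ 0} is NOT regular. ∎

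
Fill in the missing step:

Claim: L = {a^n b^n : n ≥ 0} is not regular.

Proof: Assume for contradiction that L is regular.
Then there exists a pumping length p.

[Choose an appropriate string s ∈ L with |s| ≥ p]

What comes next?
s = a^p b^p

This string is in L (has equal a's and b's) and has length 2p ≥ p.
Any decomposition xyz with |xy| ≤ p means y consists only of a's,
so pumping will unbalance the counts.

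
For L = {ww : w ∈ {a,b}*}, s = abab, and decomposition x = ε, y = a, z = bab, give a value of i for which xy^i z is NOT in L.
i = 2

xy²z = ε · aa · bab = aabab; aabab has odd length 5, so it cannot be written as ww and is not in L.
(Other choices also work, e.g. i = 0, 3; only i = 1 is guaranteed to stay in L since xy¹z = s.)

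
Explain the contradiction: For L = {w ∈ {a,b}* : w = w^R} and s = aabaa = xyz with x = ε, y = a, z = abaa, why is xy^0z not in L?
xy⁰z = abaa ∉ L

Pumping with i = 0 replaces y = a by y⁰ = ε:
- Original: s = xyz = aabaa; aabaa reversed is aabaa, the same string, so it is a palindrome and is in L
- Pumped: xy⁰z = ε · ε · abaa = abaa
- abaa reversed is aaba ≠ abaa, so it is not a palindrome and is not in L

The pumping lemma would require xy⁰z ∈ L, so this decomposition yields a contradiction.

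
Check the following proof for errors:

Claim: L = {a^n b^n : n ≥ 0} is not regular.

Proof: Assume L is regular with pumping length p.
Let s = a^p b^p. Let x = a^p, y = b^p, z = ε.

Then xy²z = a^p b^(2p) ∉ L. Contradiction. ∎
The proof is INCORRECT.

Error: The decomposition violates |xy| ≤ p.
With x = a^p and y = b^p, we have |xy| = 2p > p.
The pumping lemma requires |xy| ≤ p, so y must be within the first p characters.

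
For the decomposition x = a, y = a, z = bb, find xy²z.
aaabb

Given x = 'a', y = 'a', z = 'bb' and i = 2:

xy^2z = x + y·y·...·y (2 times) + z
       = 'a' + 'a'^2 + 'bb'
       = 'a' + 'aa' + 'bb'
       = 'aaabb'

The pumped string is 'aaabb' with length 5.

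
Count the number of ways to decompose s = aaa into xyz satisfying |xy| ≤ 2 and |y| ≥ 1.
3

For s = 'aaa' with pumping length p = 2:

Constraints: |xy| ≤ 2, |y| > 0

Valid decompositions (|xy| ≤ p, |y| ≥ 1):
  • x='', y='a', z='aa'
  • x='a', y='a', z='a'
  • x='', y='aa', z='a'

Total count: 3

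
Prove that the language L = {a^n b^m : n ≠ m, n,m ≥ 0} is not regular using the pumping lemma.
Assume for contradiction that L is regular, and let p ≥ 1 be the pumping length given by the pumping lemma.
Choose s = a^p b^(p + p!). Then s ∈ L because p ≠ p + p! (as p! ≥ 1), and |s| ≥ p.
By the pumping lemma, s = xyz for some x, y, z with |xy| ≤ p, |y| ≥ 1, and xy^i z ∈ L for every i ≥ 0.
Since |xy| ≤ p and the first p symbols of s are all a's, y = a^k for some k with 1 ≤ k ≤ p.
For every i ≥ 0, xy^i z = a^(p + (i − 1)k) b^(p + p!).

Because 1 ≤ k ≤ p, k divides p!. Let t = p!/k (a positive integer) and take i = t + 1.
Then the number of a's is p + tk = p + p!, which equals the number of b's.
So xy^(t+1) z = a^(p + p!) b^(p + p!) has equally many a's and b's and is NOT in L.

This contradicts the pumping lemma, which requires xy^i z ∈ L for all i ≥ 0.
Hence L = {a^n b^m : n ≠ m, n,m ≥ 0} is not regular. ∎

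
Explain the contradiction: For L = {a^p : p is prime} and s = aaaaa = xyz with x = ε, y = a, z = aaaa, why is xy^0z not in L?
xy⁰z = aaaa ∉ L

Pumping with i = 0 replaces y = a by y⁰ = ε:
- Original: s = xyz = aaaaa; aaaaa has length 5, which is prime, so it is in L
- Pumped: xy⁰z = ε · ε · aaaa = aaaa
- aaaa has length 4 = 2 × 2, which is not prime, so it is not in L

The pumping lemma would require xy⁰z ∈ L, so this decomposition yields a contradiction.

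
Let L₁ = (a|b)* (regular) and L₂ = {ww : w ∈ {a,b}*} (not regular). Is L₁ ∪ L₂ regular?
Yes — L₁ ∪ L₂ is regular.

{ww} ⊆ (a|b)*, so L₁ ∪ L₂ = (a|b)*, which is regular.

Note that the bare facts "L₁ regular, L₂ non-regular" do not settle the question by themselves: the closure of regular languages under ∪, ∩, complement and difference applies only when BOTH operands are regular. With a non-regular operand the result can come out regular or non-regular depending on the specific languages, so one has to work out L₁ ∪ L₂ for this particular pair, as above.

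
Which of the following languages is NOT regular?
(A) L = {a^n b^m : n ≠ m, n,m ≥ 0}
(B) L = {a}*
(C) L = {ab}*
(A) {a^n b^m : n ≠ m, n,m ≥ 0}

(A) L = {a^n b^m : n ≠ m, n,m ≥ 0} is NOT regular.

The pumping lemma can be used to prove this:
After pumping a's, we can make n = m

The other languages are regular because they can be recognized by finite automata.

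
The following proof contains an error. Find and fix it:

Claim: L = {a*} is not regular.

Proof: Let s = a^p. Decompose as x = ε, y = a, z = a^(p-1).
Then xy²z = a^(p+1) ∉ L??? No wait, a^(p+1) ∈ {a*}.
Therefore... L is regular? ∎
Error: The proof attempts to show a*  is not regular, but a* IS regular!

Correction: a* is a regular language (recognized by a simple DFA with one accepting state and self-loop on 'a'). The pumping lemma can only prove non-regularity, not regularity. For regular languages, pumping always works.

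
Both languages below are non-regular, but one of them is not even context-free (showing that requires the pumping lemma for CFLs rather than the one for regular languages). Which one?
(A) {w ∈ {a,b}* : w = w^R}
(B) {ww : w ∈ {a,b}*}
(B) {ww : w ∈ {a,b}*}

(B) {ww : w ∈ {a,b}*} requires the CFL pumping lemma.

- {w ∈ {a,b}* : w = w^R} is context-free (but not regular)
  • Can be shown non-regular with the regular pumping lemma
  • After pumping, the string is no longer symmetric

- {ww : w ∈ {a,b}*} is NOT context-free
  • Requires the CFL pumping lemma to prove
  • Cannot verify equality of two arbitrary substrings

The CFL pumping lemma is "stronger" in that it can prove non-membership
in the larger class of context-free languages.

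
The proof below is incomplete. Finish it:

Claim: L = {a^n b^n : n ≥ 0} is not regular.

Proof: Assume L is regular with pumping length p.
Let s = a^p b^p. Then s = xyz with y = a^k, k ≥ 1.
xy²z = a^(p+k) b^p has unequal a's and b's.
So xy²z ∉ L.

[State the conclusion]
This contradicts the pumping lemma for regular languages,
which guarantees xy^i z ∈ L for all i ≥ 0.

Since our assumption that L is regular leads to a contradiction,
we conclude that L = {a^n b^n : n ≥ 0} is NOT regular. ∎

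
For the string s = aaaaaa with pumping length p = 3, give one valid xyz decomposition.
x = '', y = 'aaa', z = 'aaa'

For s = aaaaaa and p = 3, one valid decomposition is:
- x = '' (length 0)
- y = 'aaa' (length 3)
- z = 'aaa' (length 3)

Verification:
- xyz = '' + 'aaa' + 'aaa' = aaaaaa ✓
- |xy| = 3 ≤ 3 ✓
- |y| = 3 > 0 ✓

All pumping lemma constraints are satisfied.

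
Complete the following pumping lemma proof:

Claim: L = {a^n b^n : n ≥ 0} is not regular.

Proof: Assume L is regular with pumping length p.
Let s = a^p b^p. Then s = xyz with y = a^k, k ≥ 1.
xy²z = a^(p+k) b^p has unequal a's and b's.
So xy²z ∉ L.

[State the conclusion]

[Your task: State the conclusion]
This contradicts the pumping lemma for regular languages,
which guarantees xy^i z ∈ L for all i ≥ 0.

Since our assumption that L is regular leads to a contradiction,
we conclude that L = {a^n b^n : n ≥ 0} is NOT regular. ∎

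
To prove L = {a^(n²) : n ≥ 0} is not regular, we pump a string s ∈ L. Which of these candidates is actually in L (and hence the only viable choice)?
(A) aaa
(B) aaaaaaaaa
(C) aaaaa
(B) aaaaaaaaa

The pumping lemma is applied to a string s that lies in L, so first check membership of each option:
- (A) aaa has length 3, strictly between 1² = 1 and 2² = 4, so it is not in L ✗
- (B) aaaaaaaaa has length 9 = 3², a perfect square, so it is in L ✓
- (C) aaaaa has length 5, strictly between 2² = 4 and 3² = 9, so it is not in L ✗

Only (B) aaaaaaaaa is in L, so it is the only candidate that could play the role of s.
(In a complete proof one picks s in terms of the pumping length p so that |s| ≥ p is guaranteed; a fixed string like aaaaaaaaa illustrates the shape of such an s.)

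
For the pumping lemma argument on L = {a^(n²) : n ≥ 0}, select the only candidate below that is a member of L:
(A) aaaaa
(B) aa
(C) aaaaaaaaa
(C) aaaaaaaaa

The pumping lemma is applied to a string s that lies in L, so first check membership of each option:
- (A) aaaaa has length 5, strictly between 2² = 4 and 3² = 9, so it is not in L ✗
- (B) aa has length 2, strictly between 1² = 1 and 2² = 4, so it is not in L ✗
- (C) aaaaaaaaa has length 9 = 3², a perfect square, so it is in L ✓

Only (C) aaaaaaaaa is in L, so it is the only candidate that could play the role of s.
(In a complete proof one picks s in terms of the pumping length p so that |s| ≥ p is guaranteed; a fixed string like aaaaaaaaa illustrates the shape of such an s.)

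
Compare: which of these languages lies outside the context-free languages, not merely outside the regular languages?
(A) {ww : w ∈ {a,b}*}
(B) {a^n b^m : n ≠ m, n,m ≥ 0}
(A) {ww : w ∈ {a,b}*}

(A) {ww : w ∈ {a,b}*} requires the CFL pumping lemma.

- {a^n b^m : n ≠ m, n,m ≥ 0} is context-free (but not regular)
  • Can be shown non-regular with the regular pumping lemma
  • After pumping a's, we can make n = m

- {ww : w ∈ {a,b}*} is NOT context-free
  • Requires the CFL pumping lemma to prove
  • Even a PDA cannot compare two arbitrary halves symbol by symbol; CFL pumping on a^p b^p a^p b^p fails

The CFL pumping lemma is "stronger" in that it can prove non-membership
in the larger class of context-free languages.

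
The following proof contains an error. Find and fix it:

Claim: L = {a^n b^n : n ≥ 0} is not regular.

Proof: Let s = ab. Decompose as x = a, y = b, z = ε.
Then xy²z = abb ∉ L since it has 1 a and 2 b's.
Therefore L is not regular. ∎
Error: The string s = ab might be shorter than the pumping length p.

Correction: Choose s = a^p b^p to ensure |s| ≥ p. Also, the decomposition is wrong: with |xy| ≤ p, y cannot include b's when s starts with p a's.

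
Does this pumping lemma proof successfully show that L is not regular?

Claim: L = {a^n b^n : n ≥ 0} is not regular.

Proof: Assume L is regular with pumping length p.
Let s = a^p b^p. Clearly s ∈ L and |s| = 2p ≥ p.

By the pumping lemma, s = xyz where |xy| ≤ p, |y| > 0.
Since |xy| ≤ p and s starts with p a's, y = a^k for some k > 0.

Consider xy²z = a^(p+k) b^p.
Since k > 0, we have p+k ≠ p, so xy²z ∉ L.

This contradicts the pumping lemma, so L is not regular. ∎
The proof is correct.

This proof is valid because:
1. The string s = a^p b^p is correctly in L
2. The decomposition analysis is correct: y must consist only of a's
3. The contradiction is valid: pumping increases a's but not b's
4. The conclusion follows logically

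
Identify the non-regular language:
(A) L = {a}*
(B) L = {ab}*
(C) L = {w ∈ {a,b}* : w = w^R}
(C) {w ∈ {a,b}* : w = w^R}

(C) L = {w ∈ {a,b}* : w = w^R} is NOT regular.

The pumping lemma can be used to prove this:
After pumping, the string is no longer symmetric

The other languages are regular because they can be recognized by finite automata.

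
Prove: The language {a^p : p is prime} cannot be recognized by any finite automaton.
Assume for contradiction that L is regular, and let p ≥ 1 be the pumping length given by the pumping lemma.
Choose a prime q with q ≥ p (one exists because there are infinitely many primes) and let s = a^q. Then s ∈ L and |s| = q ≥ p.
By the pumping lemma, s = xyz for some x, y, z with |xy| ≤ p, |y| ≥ 1, and xy^i z ∈ L for every i ≥ 0.
Here y = a^k for some k with 1 ≤ k ≤ p, and xy^i z = a^(q + (i − 1)k) for every i ≥ 0.

Take i = q + 1: |xy^(q+1) z| = q + qk = q(k + 1).
Both factors satisfy q ≥ 2 and k + 1 ≥ 2, so q(k + 1) is composite, and xy^(q+1) z ∉ L.

This contradicts the pumping lemma, which requires xy^i z ∈ L for all i ≥ 0.
Hence L = {a^p : p is prime} is not regular. ∎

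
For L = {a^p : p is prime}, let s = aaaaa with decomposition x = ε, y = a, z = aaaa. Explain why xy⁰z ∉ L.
xy⁰z = aaaa ∉ L

Pumping with i = 0 replaces y = a by y⁰ = ε:
- Original: s = xyz = aaaaa; aaaaa has length 5, which is prime, so it is in L
- Pumped: xy⁰z = ε · ε · aaaa = aaaa
- aaaa has length 4 = 2 × 2, which is not prime, so it is not in L

The pumping lemma would require xy⁰z ∈ L, so this decomposition yields a contradiction.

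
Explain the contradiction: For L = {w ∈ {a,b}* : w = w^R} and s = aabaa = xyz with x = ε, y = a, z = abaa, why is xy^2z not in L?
xy²z = aaabaa ∉ L

Pumping with i = 2 replaces y = a by y² = aa:
- Original: s = xyz = aabaa; aabaa reversed is aabaa, the same string, so it is a palindrome and is in L
- Pumped: xy²z = ε · aa · abaa = aaabaa
- aaabaa reversed is aabaaa ≠ aaabaa, so it is not a palindrome and is not in L

The pumping lemma would require xy²z ∈ L, so this decomposition yields a contradiction.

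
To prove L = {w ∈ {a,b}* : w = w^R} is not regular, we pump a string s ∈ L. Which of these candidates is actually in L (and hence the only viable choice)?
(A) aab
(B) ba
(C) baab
(C) baab

The pumping lemma is applied to a string s that lies in L, so first check membership of each option:
- (A) aab reversed is baa ≠ aab, so it is not a palindrome and is not in L ✗
- (B) ba reversed is ab ≠ ba, so it is not a palindrome and is not in L ✗
- (C) baab reversed is baab, the same string, so it is a palindrome and is in L ✓

Only (C) baab is in L, so it is the only candidate that could play the role of s.
(In a complete proof one picks s in terms of the pumping length p so that |s| ≥ p is guaranteed; a fixed string like baab illustrates the shape of such an s.)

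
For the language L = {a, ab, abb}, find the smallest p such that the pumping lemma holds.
p = 4

For a finite language L, the pumping lemma holds vacuously if p > max|s| for s ∈ L.

The longest string in L = {a, ab, abb} has length 3.
If p = 4, then no string s ∈ L has |s| ≥ p, so the condition is vacuously true.

The minimum pumping length is p = 4.

Why no smaller p works: for any p ≤ 3, the longest string s ∈ L has |s| = 3 ≥ p, so it would
have to be pumpable; but pumping up (i = 2, 3, ...) produces ever longer strings, which cannot all lie in the
finite language L. So the pumping property fails for every p ≤ 3.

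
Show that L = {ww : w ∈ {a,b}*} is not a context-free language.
Assume for contradiction that L is context-free, and let p ≥ 1 be the pumping length given by the pumping lemma for CFLs.
Choose s = a^p b^p a^p b^p. Then s ∈ L (take w = a^p b^p) and |s| = 4p ≥ p.
By the CFL pumping lemma, s = uvxyz for some u, v, x, y, z with |vxy| ≤ p, |vy| ≥ 1, and uv^i xy^i z ∈ L for every i ≥ 0.

Write s as four blocks A₁ B₁ A₂ B₂ with A₁ = A₂ = a^p and B₁ = B₂ = b^p. Since |vxy| ≤ p, the window vxy lies inside at most two adjacent blocks. Take i = 0 and let t = uxz, so |t| = 4p − |vy| with 1 ≤ |vy| ≤ p. If |t| is odd, t ∉ L immediately, so assume |vy| is even (hence |vy| ≥ 2) and |t|/2 = 2p − |vy|/2, which satisfies p ≤ |t|/2 ≤ 2p − 1.

Case 1 (vxy inside A₁B₁): t = a^(p−j) b^(p−l) a^p b^p with j + l = |vy|. The second half of t has length < 2p, so it is a suffix of the trailing a^p b^p and ends in b; the first half is a^(p−j) b^(p−l) a^((j+l)/2), which ends in a because (j+l)/2 ≥ 1. The halves differ, so t ∉ L.

Case 2 (vxy inside B₁A₂, straddling the middle): t = a^p b^(p−j) a^(p−l) b^p with j + l = |vy|. If t = ww, then w is a prefix of t of length ≥ p, so w begins with a^p; and w is a suffix of t of length ≥ p, so w ends with b^p. That forces |w| ≥ 2p, contradicting |w| = |t|/2 ≤ 2p − 1. So t ∉ L.

Case 3 (vxy inside A₂B₂): t = a^p b^p a^(p−j) b^(p−l) with j + l = |vy|. The first half of t is a prefix of a^p b^p, so it begins with a; the second half is b^((j+l)/2) a^(p−j) b^(p−l), which begins with b. The halves differ, so t ∉ L.

In every case uv⁰xy⁰z = uxz ∉ L.

This contradicts the CFL pumping lemma, which requires uv^i xy^i z ∈ L for all i ≥ 0.
Hence L = {ww : w ∈ {a,b}*} is not context-free. ∎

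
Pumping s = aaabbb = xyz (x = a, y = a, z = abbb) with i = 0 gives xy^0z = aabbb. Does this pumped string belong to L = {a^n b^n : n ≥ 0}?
No

xy⁰z = a · ε · abbb = aabbb.
aabbb has 2 a's and 3 b's; 2 ≠ 3, so it is not in L.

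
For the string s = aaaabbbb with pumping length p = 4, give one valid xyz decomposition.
x = 'aa', y = 'aa', z = 'bbbb'

For s = aaaabbbb and p = 4, one valid decomposition is:
- x = 'aa' (length 2)
- y = 'aa' (length 2)
- z = 'bbbb' (length 4)

Verification:
- xyz = 'aa' + 'aa' + 'bbbb' = aaaabbbb ✓
- |xy| = 4 ≤ 4 ✓
- |y| = 2 > 0 ✓

All pumping lemma constraints are satisfied.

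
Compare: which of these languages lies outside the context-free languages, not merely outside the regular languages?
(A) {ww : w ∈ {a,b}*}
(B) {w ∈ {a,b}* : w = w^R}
(A) {ww : w ∈ {a,b}*}

(A) {ww : w ∈ {a,b}*} requires the CFL pumping lemma.

- {w ∈ {a,b}* : w = w^R} is context-free (but not regular)
  • Can be shown non-regular with the regular pumping lemma
  • After pumping, the string is no longer symmetric

- {ww : w ∈ {a,b}*} is NOT context-free
  • Requires the CFL pumping lemma to prove
  • Cannot verify equality of two arbitrary substrings

The CFL pumping lemma is "stronger" in that it can prove non-membership
in the larger class of context-free languages.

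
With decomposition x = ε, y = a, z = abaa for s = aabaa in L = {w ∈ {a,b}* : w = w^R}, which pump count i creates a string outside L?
i = 0

xy⁰z = ε · ε · abaa = abaa; abaa reversed is aaba ≠ abaa, so it is not a palindrome and is not in L.
(Other choices also work, e.g. i = 2, 3; only i = 1 is guaranteed to stay in L since xy¹z = s.)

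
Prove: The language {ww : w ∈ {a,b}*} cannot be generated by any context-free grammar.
Assume for contradiction that L is context-free, and let p ≥ 1 be the pumping length given by the pumping lemma for CFLs.
Choose s = a^p b^p a^p b^p. Then s ∈ L (take w = a^p b^p) and |s| = 4p ≥ p.
By the CFL pumping lemma, s = uvxyz for some u, v, x, y, z with |vxy| ≤ p, |vy| ≥ 1, and uv^i xy^i z ∈ L for every i ≥ 0.

Write s as four blocks A₁ B₁ A₂ B₂ with A₁ = A₂ = a^p and B₁ = B₂ = b^p. Since |vxy| ≤ p, the window vxy lies inside at most two adjacent blocks. Take i = 0 and let t = uxz, so |t| = 4p − |vy| with 1 ≤ |vy| ≤ p. If |t| is odd, t ∉ L immediately, so assume |vy| is even (hence |vy| ≥ 2) and |t|/2 = 2p − |vy|/2, which satisfies p ≤ |t|/2 ≤ 2p − 1.

Case 1 (vxy inside A₁B₁): t = a^(p−j) b^(p−l) a^p b^p with j + l = |vy|. The second half of t has length < 2p, so it is a suffix of the trailing a^p b^p and ends in b; the first half is a^(p−j) b^(p−l) a^((j+l)/2), which ends in a because (j+l)/2 ≥ 1. The halves differ, so t ∉ L.

Case 2 (vxy inside B₁A₂, straddling the middle): t = a^p b^(p−j) a^(p−l) b^p with j + l = |vy|. If t = ww, then w is a prefix of t of length ≥ p, so w begins with a^p; and w is a suffix of t of length ≥ p, so w ends with b^p. That forces |w| ≥ 2p, contradicting |w| = |t|/2 ≤ 2p − 1. So t ∉ L.

Case 3 (vxy inside A₂B₂): t = a^p b^p a^(p−j) b^(p−l) with j + l = |vy|. The first half of t is a prefix of a^p b^p, so it begins with a; the second half is b^((j+l)/2) a^(p−j) b^(p−l), which begins with b. The halves differ, so t ∉ L.

In every case uv⁰xy⁰z = uxz ∉ L.

This contradicts the CFL pumping lemma, which requires uv^i xy^i z ∈ L for all i ≥ 0.
Hence L = {ww : w ∈ {a,b}*} is not context-free. ∎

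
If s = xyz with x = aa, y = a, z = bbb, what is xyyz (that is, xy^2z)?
aaaabbb

Given x = 'aa', y = 'a', z = 'bbb' and i = 2:

xy^2z = x + y·y·...·y (2 times) + z
       = 'aa' + 'a'^2 + 'bbb'
       = 'aa' + 'aa' + 'bbb'
       = 'aaaabbb'

The pumped string is 'aaaabbb' with length 7.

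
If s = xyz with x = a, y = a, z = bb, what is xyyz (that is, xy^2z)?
aaabb

Given x = 'a', y = 'a', z = 'bb' and i = 2:

xy^2z = x + y·y·...·y (2 times) + z
       = 'a' + 'a'^2 + 'bb'
       = 'a' + 'aa' + 'bb'
       = 'aaabb'

The pumped string is 'aaabb' with length 5.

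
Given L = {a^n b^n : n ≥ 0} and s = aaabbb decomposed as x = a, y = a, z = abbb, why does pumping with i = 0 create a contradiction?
xy⁰z = aabbb ∉ L

Pumping with i = 0 replaces y = a by y⁰ = ε:
- Original: s = xyz = aaabbb; aaabbb = a^3 b^3 has equal counts (3 = 3), so it is in L
- Pumped: xy⁰z = a · ε · abbb = aabbb
- aabbb has 2 a's and 3 b's; 2 ≠ 3, so it is not in L

The pumping lemma would require xy⁰z ∈ L, so this decomposition yields a contradiction.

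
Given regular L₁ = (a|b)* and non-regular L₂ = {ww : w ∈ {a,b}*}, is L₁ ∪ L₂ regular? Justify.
Yes — L₁ ∪ L₂ is regular.

{ww} ⊆ (a|b)*, so L₁ ∪ L₂ = (a|b)*, which is regular.

Note that the bare facts "L₁ regular, L₂ non-regular" do not settle the question by themselves: the closure of regular languages under ∪, ∩, complement and difference applies only when BOTH operands are regular. With a non-regular operand the result can come out regular or non-regular depending on the specific languages, so one has to work out L₁ ∪ L₂ for this particular pair, as above.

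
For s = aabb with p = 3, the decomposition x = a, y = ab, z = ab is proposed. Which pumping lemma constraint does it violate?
Violated: xyz = s

The decomposition x = a, y = ab, z = ab for s = aabb with p = 3
violates the constraint: xyz = s

xyz = 'a' + 'ab' + 'ab' = 'aabab' ≠ 'aabb' = s. The decomposition doesn't reconstruct s.

Pumping lemma constraints:
1. xyz = s (decomposition is valid)
2. |xy| ≤ p
3. |y| > 0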